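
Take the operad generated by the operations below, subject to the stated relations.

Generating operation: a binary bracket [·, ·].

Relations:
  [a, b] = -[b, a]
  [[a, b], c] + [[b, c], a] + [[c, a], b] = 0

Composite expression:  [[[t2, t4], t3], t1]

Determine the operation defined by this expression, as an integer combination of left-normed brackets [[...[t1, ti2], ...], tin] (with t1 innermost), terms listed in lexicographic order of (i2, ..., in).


-[[[t1, t2], t4], t3] + [[[t1, t3], t2], t4] - [[[t1, t3], t4], t2] + [[[t1, t4], t2], t3]


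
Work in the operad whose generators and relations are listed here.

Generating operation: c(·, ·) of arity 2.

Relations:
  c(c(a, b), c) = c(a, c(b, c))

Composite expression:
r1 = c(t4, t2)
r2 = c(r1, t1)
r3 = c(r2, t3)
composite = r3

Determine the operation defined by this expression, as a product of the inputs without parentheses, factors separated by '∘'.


t4 ∘ t2 ∘ t1 ∘ t3

Associativity of c dissolves the nesting; only the t-input order survives.
c(t4, t2) linearizes to t4 ∘ t2
c(c(t4, t2), t1) linearizes to t4 ∘ t2 ∘ t1
c(c(c(t4, t2), t1), t3) linearizes to t4 ∘ t2 ∘ t1 ∘ t3


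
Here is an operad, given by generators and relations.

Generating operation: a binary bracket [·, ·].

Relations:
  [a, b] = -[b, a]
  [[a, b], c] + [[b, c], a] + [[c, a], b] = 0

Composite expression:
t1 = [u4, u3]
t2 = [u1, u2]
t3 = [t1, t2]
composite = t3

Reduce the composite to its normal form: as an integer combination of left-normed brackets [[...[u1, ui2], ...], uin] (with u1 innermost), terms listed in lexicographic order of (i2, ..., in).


[[[u1, u2], u3], u4] - [[[u1, u2], u4], u3]

Expand each bracket as ab - ba; the u1-initial words give the coefficients.
Composite bracket: [[u4, u3], [u1, u2]]
Under [a, b] = ab - ba we get 8 signed associative words (2^3 = 8).
Coefficients come from the u1-initial words:
  word u1u2u3u4 has sign +1, contributing +[[[u1, u2], u3], u4]
  word u1u2u4u3 has sign -1, contributing -[[[u1, u2], u4], u3]


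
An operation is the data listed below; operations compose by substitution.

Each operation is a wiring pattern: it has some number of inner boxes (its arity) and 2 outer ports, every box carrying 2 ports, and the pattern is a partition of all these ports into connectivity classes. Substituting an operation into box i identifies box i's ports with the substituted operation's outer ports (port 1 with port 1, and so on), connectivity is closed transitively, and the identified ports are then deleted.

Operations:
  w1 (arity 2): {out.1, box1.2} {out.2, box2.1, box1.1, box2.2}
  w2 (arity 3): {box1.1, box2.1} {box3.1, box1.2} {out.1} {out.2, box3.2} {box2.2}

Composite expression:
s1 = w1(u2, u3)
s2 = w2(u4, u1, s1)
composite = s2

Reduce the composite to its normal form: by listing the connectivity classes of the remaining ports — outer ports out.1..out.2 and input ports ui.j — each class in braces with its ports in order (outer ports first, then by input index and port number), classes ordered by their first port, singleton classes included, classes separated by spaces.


{out.1} {out.2, u2.1, u3.1, u3.2} {u1.1, u4.1} {u1.2} {u2.2, u4.2}

Treat the ports identified at w2 as solder joints: merge, then drop.
the subtree at w1 composes to {out.1, u2.2} {out.2, u2.1, u3.1, u3.2} on (u2, u3); out.j = own outer ports
the subtree at w2 composes to {out.1} {out.2, u2.1, u3.1, u3.2} {u1.1, u4.1} {u1.2} {u2.2, u4.2} on (u4, u1, u2, u3); out.j = own outer ports


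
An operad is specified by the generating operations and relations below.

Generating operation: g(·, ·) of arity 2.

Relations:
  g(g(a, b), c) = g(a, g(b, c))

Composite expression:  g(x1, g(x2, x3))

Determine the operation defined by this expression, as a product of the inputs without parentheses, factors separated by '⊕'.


x1 ⊕ x2 ⊕ x3

The g-tree's shape is irrelevant; the x-reading-order decides.
g(x2, x3) flattens to x2 ⊕ x3
g(x1, g(x2, x3)) flattens to x1 ⊕ x2 ⊕ x3


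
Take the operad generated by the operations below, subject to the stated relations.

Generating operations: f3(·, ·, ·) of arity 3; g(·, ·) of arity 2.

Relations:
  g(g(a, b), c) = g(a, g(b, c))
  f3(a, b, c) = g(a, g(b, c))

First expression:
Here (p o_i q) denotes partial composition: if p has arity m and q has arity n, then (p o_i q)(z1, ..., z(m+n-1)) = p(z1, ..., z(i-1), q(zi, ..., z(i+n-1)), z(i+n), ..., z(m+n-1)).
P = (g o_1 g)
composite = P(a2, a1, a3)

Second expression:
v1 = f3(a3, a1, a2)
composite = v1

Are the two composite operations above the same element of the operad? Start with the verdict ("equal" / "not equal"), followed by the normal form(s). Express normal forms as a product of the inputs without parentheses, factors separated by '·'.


The first expression, normalized: a2 · a1 · a3
The second expression, normalized: a3 · a1 · a2
Different reductions; not equal.

not equal — first a2 · a1 · a3, second a3 · a1 · a2


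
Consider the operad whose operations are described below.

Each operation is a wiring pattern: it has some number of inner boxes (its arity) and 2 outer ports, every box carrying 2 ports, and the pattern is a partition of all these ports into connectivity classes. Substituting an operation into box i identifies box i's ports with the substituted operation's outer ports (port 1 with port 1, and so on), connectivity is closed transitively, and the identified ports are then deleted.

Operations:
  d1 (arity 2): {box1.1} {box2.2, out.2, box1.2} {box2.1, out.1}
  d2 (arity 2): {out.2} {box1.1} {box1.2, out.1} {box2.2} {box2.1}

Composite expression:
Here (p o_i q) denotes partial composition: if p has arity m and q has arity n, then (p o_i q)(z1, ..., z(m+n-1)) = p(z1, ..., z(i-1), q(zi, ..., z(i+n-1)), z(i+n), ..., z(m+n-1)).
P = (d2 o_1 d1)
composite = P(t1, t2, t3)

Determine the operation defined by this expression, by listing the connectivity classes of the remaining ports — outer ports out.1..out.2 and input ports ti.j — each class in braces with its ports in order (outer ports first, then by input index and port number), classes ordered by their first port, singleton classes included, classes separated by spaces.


{out.1, t1.2, t2.2} {out.2} {t1.1} {t2.1} {t3.1} {t3.2}

Two ports join when wires chain via d2-identified ports.
through d1, on inputs (t1, t2): {out.1, t2.1} {out.2, t1.2, t2.2} {t1.1} (out.j = stage outer ports)
through d2, on inputs (t1, t2, t3): {out.1, t1.2, t2.2} {out.2} {t1.1} {t2.1} {t3.1} {t3.2} (out.j = stage outer ports)


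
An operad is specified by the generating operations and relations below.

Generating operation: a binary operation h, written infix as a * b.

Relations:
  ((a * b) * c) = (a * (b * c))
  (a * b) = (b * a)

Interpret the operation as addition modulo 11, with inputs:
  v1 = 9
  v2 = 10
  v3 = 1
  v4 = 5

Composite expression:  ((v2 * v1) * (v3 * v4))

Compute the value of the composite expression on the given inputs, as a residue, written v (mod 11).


(v2 * v1) = 8
(v3 * v4) = 6
((v2 * v1) * (v3 * v4)) = 3

3 (mod 11)


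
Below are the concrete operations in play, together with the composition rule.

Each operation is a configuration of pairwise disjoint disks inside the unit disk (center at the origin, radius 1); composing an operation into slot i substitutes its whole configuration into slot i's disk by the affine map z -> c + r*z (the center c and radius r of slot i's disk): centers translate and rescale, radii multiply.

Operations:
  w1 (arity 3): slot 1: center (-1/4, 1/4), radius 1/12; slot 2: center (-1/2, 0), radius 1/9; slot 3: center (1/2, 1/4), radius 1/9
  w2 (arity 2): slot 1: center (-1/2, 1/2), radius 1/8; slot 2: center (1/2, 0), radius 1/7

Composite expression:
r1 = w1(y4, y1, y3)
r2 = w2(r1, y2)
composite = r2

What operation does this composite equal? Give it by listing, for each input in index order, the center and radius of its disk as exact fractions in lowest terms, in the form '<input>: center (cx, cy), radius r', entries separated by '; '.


Follow each y-input down from w2: c' goes to c + r*c', radius to r*r'.
input y4: composing its 2 substitution steps yields center (-17/32, 17/32), radius 1/96
input y1: composing its 2 substitution steps yields center (-9/16, 1/2), radius 1/72
input y3: composing its 2 substitution steps yields center (-7/16, 17/32), radius 1/72
input y2: composing its 1 substitution step yields center (1/2, 0), radius 1/7

y1: center (-9/16, 1/2), radius 1/72; y2: center (1/2, 0), radius 1/7; y3: center (-7/16, 17/32), radius 1/72; y4: center (-17/32, 17/32), radius 1/96


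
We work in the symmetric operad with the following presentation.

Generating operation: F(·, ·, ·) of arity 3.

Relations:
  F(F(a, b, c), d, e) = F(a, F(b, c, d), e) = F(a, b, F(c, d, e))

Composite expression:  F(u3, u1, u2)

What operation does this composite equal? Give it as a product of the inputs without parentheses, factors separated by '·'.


Associativity of F dissolves the nesting; only the u-input order survives.
F(u3, u1, u2) spells out as u3 · u1 · u2

u3 · u1 · u2


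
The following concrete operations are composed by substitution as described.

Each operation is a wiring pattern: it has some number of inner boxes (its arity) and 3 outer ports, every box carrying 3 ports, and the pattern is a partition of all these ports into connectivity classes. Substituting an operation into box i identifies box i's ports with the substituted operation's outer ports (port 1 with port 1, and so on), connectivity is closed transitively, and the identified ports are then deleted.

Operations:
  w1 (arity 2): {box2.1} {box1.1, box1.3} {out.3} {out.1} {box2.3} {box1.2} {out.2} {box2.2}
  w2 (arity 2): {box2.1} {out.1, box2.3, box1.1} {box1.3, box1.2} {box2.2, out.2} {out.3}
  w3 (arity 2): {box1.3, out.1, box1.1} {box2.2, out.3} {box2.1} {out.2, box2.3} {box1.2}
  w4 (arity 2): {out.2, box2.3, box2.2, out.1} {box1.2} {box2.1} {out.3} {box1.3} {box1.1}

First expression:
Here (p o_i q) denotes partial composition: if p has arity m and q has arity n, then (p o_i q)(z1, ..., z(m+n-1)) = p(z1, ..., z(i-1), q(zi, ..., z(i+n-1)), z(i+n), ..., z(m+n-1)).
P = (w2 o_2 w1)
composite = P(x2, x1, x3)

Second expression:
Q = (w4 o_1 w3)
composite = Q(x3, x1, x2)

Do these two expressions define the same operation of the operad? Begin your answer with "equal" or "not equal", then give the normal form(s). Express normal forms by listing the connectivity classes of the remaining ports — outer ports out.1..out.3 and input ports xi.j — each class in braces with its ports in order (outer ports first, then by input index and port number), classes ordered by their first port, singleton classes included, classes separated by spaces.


Normal form of the first expression: {out.1, x2.1} {out.2} {out.3} {x1.1, x1.3} {x1.2} {x2.2, x2.3} {x3.1} {x3.2} {x3.3}
Normal form of the second expression: {out.1, out.2, x2.2, x2.3} {out.3} {x1.1} {x1.2} {x1.3} {x2.1} {x3.1, x3.3} {x3.2}
They disagree, so not equal.

not equal: they reduce to {out.1, x2.1} {out.2} {out.3} {x1.1, x1.3} {x1.2} {x2.2, x2.3} {x3.1} {x3.2} {x3.3} and {out.1, out.2, x2.2, x2.3} {out.3} {x1.1} {x1.2} {x1.3} {x2.1} {x3.1, x3.3} {x3.2}


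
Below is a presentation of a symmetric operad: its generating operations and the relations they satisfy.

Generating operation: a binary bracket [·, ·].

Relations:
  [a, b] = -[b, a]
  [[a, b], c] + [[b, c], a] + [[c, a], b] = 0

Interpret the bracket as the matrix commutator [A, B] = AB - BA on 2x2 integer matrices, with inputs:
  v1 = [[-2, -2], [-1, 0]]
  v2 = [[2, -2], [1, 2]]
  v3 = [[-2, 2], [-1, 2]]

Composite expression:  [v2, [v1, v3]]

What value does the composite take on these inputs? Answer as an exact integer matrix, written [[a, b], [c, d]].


[v1, v3] = [[4, -12], [2, -4]]
[v2, [v1, v3]] = [[8, 16], [8, -8]]

[[8, 16], [8, -8]]


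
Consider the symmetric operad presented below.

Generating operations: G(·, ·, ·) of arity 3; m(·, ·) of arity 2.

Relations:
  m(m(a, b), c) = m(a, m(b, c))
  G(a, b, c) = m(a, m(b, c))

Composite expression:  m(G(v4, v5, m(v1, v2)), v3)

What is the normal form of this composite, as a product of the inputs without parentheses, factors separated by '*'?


v4 * v5 * v1 * v2 * v3

Associativity of m dissolves the nesting; only the v-input order survives.
m(v1, v2) flattens to v1 * v2
G(v4, v5, m(v1, v2)) flattens to v4 * v5 * v1 * v2
m(G(v4, v5, m(v1, v2)), v3) flattens to v4 * v5 * v1 * v2 * v3


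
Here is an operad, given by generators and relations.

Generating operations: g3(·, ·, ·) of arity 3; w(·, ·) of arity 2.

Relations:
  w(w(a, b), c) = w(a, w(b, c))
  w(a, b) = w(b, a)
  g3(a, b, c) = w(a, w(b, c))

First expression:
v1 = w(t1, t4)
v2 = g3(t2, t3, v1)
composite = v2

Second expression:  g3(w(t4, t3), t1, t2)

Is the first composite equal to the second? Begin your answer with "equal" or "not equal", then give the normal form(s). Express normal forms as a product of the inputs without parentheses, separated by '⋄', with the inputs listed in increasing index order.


equal — both sides give t1 ⋄ t2 ⋄ t3 ⋄ t4

Normal form of the first expression: t1 ⋄ t2 ⋄ t3 ⋄ t4
Normal form of the second expression: t1 ⋄ t2 ⋄ t3 ⋄ t4
Both agree, so they are equal.


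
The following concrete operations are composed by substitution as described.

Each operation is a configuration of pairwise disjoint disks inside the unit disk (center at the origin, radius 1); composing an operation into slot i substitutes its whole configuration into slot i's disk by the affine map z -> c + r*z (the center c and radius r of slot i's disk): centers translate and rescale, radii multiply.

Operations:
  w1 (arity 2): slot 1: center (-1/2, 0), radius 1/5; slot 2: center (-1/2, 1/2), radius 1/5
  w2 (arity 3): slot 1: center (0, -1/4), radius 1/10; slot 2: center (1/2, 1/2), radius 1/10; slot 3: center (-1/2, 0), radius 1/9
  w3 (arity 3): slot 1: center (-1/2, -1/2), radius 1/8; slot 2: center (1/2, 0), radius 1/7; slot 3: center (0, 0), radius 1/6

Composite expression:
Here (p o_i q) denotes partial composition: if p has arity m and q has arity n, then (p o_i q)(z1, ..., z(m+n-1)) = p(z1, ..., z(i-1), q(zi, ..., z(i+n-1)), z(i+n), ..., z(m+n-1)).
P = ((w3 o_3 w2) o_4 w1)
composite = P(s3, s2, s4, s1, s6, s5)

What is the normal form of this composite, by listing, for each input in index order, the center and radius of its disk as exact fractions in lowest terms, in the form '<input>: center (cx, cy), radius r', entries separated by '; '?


s1: center (3/40, 1/12), radius 1/300; s2: center (1/2, 0), radius 1/7; s3: center (-1/2, -1/2), radius 1/8; s4: center (0, -1/24), radius 1/60; s5: center (-1/12, 0), radius 1/54; s6: center (3/40, 11/120), radius 1/300

Affine substitution under w3: radii multiply and s-centers shift.
input s3: applying the 1 nested substitution gives center (-1/2, -1/2), radius 1/8
input s2: applying the 1 nested substitution gives center (1/2, 0), radius 1/7
input s4: applying the 2 nested substitutions gives center (0, -1/24), radius 1/60
input s1: applying the 3 nested substitutions gives center (3/40, 1/12), radius 1/300
input s6: applying the 3 nested substitutions gives center (3/40, 11/120), radius 1/300
input s5: applying the 2 nested substitutions gives center (-1/12, 0), radius 1/54


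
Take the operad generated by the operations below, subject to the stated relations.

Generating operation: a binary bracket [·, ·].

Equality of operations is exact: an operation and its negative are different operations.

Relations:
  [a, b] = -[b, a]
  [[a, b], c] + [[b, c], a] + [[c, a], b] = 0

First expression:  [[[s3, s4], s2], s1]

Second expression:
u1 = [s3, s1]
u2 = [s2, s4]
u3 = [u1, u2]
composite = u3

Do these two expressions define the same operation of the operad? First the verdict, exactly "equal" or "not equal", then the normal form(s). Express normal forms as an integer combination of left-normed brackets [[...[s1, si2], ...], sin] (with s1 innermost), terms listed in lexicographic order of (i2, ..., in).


The first composite normalizes to [[[s1, s2], s3], s4] - [[[s1, s2], s4], s3] - [[[s1, s3], s4], s2] + [[[s1, s4], s3], s2]
The second composite normalizes to -[[[s1, s3], s2], s4] + [[[s1, s3], s4], s2]
They disagree, so not equal.

not equal; the first gives [[[s1, s2], s3], s4] - [[[s1, s2], s4], s3] - [[[s1, s3], s4], s2] + [[[s1, s4], s3], s2] and the second -[[[s1, s3], s2], s4] + [[[s1, s3], s4], s2]


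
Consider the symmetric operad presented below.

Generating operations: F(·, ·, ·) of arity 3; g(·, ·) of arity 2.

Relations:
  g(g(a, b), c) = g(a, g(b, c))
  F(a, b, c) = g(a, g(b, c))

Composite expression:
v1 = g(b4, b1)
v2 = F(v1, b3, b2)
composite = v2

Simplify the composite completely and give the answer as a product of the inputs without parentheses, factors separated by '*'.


b4 * b1 * b3 * b2


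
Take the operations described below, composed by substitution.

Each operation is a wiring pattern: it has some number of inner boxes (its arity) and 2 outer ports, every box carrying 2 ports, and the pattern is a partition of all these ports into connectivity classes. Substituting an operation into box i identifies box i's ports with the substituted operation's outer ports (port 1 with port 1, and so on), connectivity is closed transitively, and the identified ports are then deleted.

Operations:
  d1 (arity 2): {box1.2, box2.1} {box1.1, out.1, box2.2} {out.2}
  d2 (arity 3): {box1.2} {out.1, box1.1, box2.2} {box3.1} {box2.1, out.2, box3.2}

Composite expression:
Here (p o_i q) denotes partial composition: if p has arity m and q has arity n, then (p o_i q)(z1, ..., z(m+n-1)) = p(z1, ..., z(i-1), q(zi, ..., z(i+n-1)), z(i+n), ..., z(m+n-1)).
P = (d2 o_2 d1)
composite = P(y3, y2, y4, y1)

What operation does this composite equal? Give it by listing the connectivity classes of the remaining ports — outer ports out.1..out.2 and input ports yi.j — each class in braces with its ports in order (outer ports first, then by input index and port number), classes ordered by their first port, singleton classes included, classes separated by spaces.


{out.1, y3.1} {out.2, y1.2, y2.1, y4.2} {y1.1} {y2.2, y4.1} {y3.2}

Substituting into d2 glues patterns; closure does the rest.
d1 over (y2, y4) gives {out.1, y2.1, y4.2} {out.2} {y2.2, y4.1}, out.j being that stage's outer ports
d2 over (y3, y2, y4, y1) gives {out.1, y3.1} {out.2, y1.2, y2.1, y4.2} {y1.1} {y2.2, y4.1} {y3.2}, out.j being that stage's outer ports


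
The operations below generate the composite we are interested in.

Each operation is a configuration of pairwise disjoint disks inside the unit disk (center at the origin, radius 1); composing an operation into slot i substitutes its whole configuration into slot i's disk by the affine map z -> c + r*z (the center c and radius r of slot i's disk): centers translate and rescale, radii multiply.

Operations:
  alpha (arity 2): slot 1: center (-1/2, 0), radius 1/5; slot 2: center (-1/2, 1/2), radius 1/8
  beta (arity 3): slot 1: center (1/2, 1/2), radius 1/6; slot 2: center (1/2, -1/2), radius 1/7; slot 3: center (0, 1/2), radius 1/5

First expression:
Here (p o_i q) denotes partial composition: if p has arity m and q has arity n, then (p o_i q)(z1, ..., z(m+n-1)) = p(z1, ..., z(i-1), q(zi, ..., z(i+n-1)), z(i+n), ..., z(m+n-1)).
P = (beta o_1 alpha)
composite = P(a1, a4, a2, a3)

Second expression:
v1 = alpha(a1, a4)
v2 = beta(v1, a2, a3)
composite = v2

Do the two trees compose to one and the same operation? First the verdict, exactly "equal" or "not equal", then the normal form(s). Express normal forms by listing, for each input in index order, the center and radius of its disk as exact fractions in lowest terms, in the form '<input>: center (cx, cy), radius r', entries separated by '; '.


Normal form of the first expression: a1: center (5/12, 1/2), radius 1/30; a2: center (1/2, -1/2), radius 1/7; a3: center (0, 1/2), radius 1/5; a4: center (5/12, 7/12), radius 1/48
Normal form of the second expression: a1: center (5/12, 1/2), radius 1/30; a2: center (1/2, -1/2), radius 1/7; a3: center (0, 1/2), radius 1/5; a4: center (5/12, 7/12), radius 1/48
Same normal form: equal.

equal — both sides give a1: center (5/12, 1/2), radius 1/30; a2: center (1/2, -1/2), radius 1/7; a3: center (0, 1/2), radius 1/5; a4: center (5/12, 7/12), radius 1/48


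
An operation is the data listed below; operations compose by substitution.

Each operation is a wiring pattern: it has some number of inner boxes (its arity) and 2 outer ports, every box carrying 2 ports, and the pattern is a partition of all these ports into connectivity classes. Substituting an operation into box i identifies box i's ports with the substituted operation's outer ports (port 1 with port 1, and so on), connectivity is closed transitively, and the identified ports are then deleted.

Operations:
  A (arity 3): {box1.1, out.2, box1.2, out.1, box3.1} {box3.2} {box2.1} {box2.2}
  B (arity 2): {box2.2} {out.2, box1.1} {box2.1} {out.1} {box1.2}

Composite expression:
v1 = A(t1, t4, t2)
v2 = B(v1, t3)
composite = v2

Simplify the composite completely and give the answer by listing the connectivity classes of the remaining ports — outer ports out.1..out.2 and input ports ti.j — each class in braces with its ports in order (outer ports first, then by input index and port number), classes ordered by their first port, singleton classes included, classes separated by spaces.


{out.1} {out.2, t1.1, t1.2, t2.1} {t2.2} {t3.1} {t3.2} {t4.1} {t4.2}

Substituting into B glues patterns; closure does the rest.
the subtree at A composes to {out.1, out.2, t1.1, t1.2, t2.1} {t2.2} {t4.1} {t4.2} on (t1, t4, t2); out.j = own outer ports
the subtree at B composes to {out.1} {out.2, t1.1, t1.2, t2.1} {t2.2} {t3.1} {t3.2} {t4.1} {t4.2} on (t1, t4, t2, t3); out.j = own outer ports


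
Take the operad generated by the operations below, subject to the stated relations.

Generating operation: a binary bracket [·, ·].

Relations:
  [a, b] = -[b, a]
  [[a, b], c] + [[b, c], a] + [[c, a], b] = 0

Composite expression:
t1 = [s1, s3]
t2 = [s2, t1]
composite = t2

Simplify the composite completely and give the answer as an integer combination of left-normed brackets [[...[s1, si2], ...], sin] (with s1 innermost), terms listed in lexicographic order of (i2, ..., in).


-[[s1, s3], s2]

Left-normed coefficients sit on the s1-initial expansion words.
Composite bracket: [s2, [s1, s3]]
Each bracket splits as ab - ba, giving 4 signed words (2^2 = 4).
The s1-initial words carry the normal form:
  s1s3s2 (sign -1) contributes -[[s1, s3], s2]


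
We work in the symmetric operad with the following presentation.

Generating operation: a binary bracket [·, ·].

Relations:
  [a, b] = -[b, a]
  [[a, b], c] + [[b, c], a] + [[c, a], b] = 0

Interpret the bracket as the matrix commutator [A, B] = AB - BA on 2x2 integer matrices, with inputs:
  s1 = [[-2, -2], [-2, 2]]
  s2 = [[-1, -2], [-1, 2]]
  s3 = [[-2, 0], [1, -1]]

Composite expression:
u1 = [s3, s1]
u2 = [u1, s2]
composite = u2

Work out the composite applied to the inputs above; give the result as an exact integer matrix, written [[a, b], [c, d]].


[[-14, -2], [22, 14]]

[s3, s1] = [[2, 2], [-6, -2]]
[[s3, s1], s2] = [[-14, -2], [22, 14]]


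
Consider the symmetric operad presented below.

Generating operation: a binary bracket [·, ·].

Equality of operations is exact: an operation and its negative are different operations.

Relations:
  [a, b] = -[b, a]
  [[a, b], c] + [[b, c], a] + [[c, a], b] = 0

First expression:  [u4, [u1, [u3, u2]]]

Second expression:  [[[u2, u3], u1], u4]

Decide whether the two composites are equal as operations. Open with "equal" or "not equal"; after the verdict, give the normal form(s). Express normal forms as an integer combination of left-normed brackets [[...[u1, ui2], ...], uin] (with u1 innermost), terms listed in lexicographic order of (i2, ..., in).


The first expression reduces to [[[u1, u2], u3], u4] - [[[u1, u3], u2], u4]
The second expression reduces to -[[[u1, u2], u3], u4] + [[[u1, u3], u2], u4]
Distinct normal forms: not equal.

not equal: they reduce to [[[u1, u2], u3], u4] - [[[u1, u3], u2], u4] and -[[[u1, u2], u3], u4] + [[[u1, u3], u2], u4]


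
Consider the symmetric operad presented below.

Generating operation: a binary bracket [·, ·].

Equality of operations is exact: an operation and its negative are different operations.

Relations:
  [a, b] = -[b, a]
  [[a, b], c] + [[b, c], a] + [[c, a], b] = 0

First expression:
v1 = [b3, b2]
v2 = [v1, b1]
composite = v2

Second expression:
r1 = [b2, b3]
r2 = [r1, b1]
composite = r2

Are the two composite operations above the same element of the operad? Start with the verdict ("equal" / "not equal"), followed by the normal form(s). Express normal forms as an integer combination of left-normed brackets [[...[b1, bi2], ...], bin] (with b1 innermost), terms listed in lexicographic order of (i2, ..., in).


not equal; the first gives [[b1, b2], b3] - [[b1, b3], b2] and the second -[[b1, b2], b3] + [[b1, b3], b2]


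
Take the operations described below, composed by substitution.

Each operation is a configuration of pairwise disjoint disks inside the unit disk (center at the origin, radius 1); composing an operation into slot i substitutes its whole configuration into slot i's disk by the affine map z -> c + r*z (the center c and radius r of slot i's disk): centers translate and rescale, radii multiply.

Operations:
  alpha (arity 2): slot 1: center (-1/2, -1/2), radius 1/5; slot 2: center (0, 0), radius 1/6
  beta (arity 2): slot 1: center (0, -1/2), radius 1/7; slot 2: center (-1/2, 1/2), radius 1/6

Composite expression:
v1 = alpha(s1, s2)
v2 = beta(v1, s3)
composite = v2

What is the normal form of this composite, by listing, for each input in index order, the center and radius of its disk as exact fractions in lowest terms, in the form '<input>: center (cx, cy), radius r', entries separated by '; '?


Each s-disk chains the slot maps above it in beta; radii multiply.
input s1: composing its 2 substitution steps yields center (-1/14, -4/7), radius 1/35
input s2: composing its 2 substitution steps yields center (0, -1/2), radius 1/42
input s3: composing its 1 substitution step yields center (-1/2, 1/2), radius 1/6

s1: center (-1/14, -4/7), radius 1/35; s2: center (0, -1/2), radius 1/42; s3: center (-1/2, 1/2), radius 1/6


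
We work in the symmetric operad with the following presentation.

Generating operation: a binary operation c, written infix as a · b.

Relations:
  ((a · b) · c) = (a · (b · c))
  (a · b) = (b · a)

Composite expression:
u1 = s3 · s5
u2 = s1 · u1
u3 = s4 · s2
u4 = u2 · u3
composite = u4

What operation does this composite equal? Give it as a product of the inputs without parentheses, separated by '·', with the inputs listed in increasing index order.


s1 · s2 · s3 · s4 · s5


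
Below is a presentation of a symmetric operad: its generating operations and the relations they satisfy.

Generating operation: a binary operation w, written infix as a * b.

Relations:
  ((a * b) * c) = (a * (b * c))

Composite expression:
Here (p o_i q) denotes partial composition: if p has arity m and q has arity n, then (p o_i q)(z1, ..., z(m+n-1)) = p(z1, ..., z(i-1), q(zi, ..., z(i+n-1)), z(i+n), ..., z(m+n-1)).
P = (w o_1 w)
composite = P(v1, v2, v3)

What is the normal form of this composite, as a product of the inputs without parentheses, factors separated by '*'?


v1 * v2 * v3

All parenthesizations of w agree; list the v-inputs left to right.
(v1 * v2) reduces to v1 * v2
((v1 * v2) * v3) reduces to v1 * v2 * v3


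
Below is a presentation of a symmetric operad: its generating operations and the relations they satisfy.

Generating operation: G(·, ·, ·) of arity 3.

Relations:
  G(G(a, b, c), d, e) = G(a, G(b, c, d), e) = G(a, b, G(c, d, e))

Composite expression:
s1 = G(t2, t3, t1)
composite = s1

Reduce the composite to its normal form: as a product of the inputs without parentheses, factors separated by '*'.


t2 * t3 * t1

Associativity of G dissolves the nesting; only the t-input order survives.
G(t2, t3, t1) collapses to t2 * t3 * t1


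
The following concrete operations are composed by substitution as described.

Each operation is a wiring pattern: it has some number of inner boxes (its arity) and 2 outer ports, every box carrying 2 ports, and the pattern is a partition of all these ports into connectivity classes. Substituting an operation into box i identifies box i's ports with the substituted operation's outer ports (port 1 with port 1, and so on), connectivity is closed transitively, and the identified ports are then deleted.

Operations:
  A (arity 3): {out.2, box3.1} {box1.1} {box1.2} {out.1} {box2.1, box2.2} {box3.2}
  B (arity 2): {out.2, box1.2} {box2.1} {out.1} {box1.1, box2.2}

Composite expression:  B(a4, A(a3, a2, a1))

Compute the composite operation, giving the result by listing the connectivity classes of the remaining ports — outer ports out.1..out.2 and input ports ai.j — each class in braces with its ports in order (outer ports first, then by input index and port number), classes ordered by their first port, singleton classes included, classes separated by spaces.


{out.1} {out.2, a4.2} {a1.1, a4.1} {a1.2} {a2.1, a2.2} {a3.1} {a3.2}

Connectivity passes through glued B-boundaries; trace each wire chain.
through A, on inputs (a3, a2, a1): {out.1} {out.2, a1.1} {a1.2} {a2.1, a2.2} {a3.1} {a3.2} (out.j = stage outer ports)
through B, on inputs (a4, a3, a2, a1): {out.1} {out.2, a4.2} {a1.1, a4.1} {a1.2} {a2.1, a2.2} {a3.1} {a3.2} (out.j = stage outer ports)


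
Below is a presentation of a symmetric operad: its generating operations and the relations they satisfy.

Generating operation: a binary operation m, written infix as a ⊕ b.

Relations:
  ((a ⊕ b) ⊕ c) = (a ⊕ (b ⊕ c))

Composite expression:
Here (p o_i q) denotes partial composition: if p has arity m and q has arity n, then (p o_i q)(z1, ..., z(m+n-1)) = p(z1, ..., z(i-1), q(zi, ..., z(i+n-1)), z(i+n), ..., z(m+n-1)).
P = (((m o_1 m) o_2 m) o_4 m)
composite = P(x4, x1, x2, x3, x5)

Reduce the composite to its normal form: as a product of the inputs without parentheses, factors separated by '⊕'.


x4 ⊕ x1 ⊕ x2 ⊕ x3 ⊕ x5


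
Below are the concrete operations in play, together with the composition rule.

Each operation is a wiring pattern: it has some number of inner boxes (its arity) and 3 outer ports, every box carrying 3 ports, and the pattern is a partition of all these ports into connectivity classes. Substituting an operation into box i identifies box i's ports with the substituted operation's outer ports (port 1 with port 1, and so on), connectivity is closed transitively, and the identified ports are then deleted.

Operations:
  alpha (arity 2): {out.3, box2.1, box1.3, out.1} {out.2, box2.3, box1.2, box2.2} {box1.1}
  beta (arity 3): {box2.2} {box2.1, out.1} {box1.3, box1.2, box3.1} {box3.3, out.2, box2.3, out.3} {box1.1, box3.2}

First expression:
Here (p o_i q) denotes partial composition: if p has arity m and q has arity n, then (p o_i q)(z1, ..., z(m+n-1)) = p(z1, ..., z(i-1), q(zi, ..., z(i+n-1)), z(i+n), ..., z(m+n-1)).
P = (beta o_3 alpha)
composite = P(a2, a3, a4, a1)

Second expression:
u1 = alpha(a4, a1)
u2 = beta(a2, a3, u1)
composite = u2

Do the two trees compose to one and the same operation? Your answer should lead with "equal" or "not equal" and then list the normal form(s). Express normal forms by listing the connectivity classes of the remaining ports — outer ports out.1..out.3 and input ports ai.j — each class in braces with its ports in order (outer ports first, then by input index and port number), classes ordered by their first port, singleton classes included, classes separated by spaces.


equal; the common form is {out.1, a3.1} {out.2, out.3, a1.1, a2.2, a2.3, a3.3, a4.3} {a1.2, a1.3, a2.1, a4.2} {a3.2} {a4.1}

The first expression reduces to {out.1, a3.1} {out.2, out.3, a1.1, a2.2, a2.3, a3.3, a4.3} {a1.2, a1.3, a2.1, a4.2} {a3.2} {a4.1}
The second expression reduces to {out.1, a3.1} {out.2, out.3, a1.1, a2.2, a2.3, a3.3, a4.3} {a1.2, a1.3, a2.1, a4.2} {a3.2} {a4.1}
Identical normal forms: equal.


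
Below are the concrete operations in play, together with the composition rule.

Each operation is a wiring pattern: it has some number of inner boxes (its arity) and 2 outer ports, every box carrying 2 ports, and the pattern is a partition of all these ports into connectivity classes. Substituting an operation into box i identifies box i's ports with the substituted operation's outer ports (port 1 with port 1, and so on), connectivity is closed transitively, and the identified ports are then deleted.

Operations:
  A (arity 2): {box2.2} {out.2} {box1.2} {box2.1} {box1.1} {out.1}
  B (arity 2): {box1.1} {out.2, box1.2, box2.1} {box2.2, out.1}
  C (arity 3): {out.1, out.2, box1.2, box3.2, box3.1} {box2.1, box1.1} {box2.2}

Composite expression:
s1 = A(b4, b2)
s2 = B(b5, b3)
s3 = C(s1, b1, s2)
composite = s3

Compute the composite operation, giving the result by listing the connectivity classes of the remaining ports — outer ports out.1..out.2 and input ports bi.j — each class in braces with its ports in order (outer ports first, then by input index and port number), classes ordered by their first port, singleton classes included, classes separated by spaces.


{out.1, out.2, b3.1, b3.2, b5.2} {b1.1} {b1.2} {b2.1} {b2.2} {b4.1} {b4.2} {b5.1}

Treat the ports identified at C as solder joints: merge, then drop.
after A, the pattern on (b4, b2) reads {out.1} {out.2} {b2.1} {b2.2} {b4.1} {b4.2} (out.j = its outer ports)
after B, the pattern on (b5, b3) reads {out.1, b3.2} {out.2, b3.1, b5.2} {b5.1} (out.j = its outer ports)
after C, the pattern on (b4, b2, b1, b5, b3) reads {out.1, out.2, b3.1, b3.2, b5.2} {b1.1} {b1.2} {b2.1} {b2.2} {b4.1} {b4.2} {b5.1} (out.j = its outer ports)


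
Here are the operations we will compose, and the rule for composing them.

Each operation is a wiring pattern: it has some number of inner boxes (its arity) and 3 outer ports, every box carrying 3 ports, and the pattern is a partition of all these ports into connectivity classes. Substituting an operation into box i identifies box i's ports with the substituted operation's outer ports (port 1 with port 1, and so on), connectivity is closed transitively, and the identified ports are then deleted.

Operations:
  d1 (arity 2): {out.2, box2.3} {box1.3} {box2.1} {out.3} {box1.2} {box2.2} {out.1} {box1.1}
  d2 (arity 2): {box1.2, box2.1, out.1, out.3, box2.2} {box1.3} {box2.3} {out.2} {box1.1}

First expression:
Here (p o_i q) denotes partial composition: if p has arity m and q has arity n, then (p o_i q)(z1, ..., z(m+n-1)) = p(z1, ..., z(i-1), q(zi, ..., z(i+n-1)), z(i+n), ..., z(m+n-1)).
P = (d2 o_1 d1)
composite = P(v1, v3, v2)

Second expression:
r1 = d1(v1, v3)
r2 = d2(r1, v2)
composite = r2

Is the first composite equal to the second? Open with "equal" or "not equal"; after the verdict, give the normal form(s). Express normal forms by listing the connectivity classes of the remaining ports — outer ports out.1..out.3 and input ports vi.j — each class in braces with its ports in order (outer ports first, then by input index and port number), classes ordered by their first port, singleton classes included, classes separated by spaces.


Normal form of the first expression: {out.1, out.3, v2.1, v2.2, v3.3} {out.2} {v1.1} {v1.2} {v1.3} {v2.3} {v3.1} {v3.2}
Normal form of the second expression: {out.1, out.3, v2.1, v2.2, v3.3} {out.2} {v1.1} {v1.2} {v1.3} {v2.3} {v3.1} {v3.2}
Same normal form: equal.

equal; the common form is {out.1, out.3, v2.1, v2.2, v3.3} {out.2} {v1.1} {v1.2} {v1.3} {v2.3} {v3.1} {v3.2}


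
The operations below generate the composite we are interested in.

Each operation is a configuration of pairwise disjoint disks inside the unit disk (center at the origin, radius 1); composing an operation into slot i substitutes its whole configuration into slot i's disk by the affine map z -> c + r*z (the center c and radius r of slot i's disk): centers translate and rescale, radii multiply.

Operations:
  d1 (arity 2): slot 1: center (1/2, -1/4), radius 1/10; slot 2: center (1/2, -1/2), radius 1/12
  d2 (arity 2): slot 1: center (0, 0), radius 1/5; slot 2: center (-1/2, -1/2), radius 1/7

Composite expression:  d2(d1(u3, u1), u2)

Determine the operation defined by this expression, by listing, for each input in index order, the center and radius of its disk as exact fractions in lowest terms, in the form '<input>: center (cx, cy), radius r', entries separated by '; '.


u1: center (1/10, -1/10), radius 1/60; u2: center (-1/2, -1/2), radius 1/7; u3: center (1/10, -1/20), radius 1/50

Each u-disk chains the slot maps above it in d2; radii multiply.
u3: after 2 affine steps, its disk has center (1/10, -1/20), radius 1/50
u1: after 2 affine steps, its disk has center (1/10, -1/10), radius 1/60
u2: after 1 affine step, its disk has center (-1/2, -1/2), radius 1/7


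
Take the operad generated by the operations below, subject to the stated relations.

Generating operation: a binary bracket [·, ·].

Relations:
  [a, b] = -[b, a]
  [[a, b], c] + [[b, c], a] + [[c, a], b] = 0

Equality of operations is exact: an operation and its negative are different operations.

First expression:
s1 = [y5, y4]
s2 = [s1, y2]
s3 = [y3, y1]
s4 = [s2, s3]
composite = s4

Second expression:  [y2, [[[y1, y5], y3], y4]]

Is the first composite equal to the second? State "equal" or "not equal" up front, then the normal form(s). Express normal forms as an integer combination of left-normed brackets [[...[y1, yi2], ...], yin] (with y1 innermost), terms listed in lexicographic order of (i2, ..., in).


Reducing the first expression gives [[[[y1, y3], y2], y4], y5] - [[[[y1, y3], y2], y5], y4] - [[[[y1, y3], y4], y5], y2] + [[[[y1, y3], y5], y4], y2]
Reducing the second expression gives -[[[[y1, y5], y3], y4], y2]
No match — not equal.

not equal; first: [[[[y1, y3], y2], y4], y5] - [[[[y1, y3], y2], y5], y4] - [[[[y1, y3], y4], y5], y2] + [[[[y1, y3], y5], y4], y2]; second: -[[[[y1, y5], y3], y4], y2]


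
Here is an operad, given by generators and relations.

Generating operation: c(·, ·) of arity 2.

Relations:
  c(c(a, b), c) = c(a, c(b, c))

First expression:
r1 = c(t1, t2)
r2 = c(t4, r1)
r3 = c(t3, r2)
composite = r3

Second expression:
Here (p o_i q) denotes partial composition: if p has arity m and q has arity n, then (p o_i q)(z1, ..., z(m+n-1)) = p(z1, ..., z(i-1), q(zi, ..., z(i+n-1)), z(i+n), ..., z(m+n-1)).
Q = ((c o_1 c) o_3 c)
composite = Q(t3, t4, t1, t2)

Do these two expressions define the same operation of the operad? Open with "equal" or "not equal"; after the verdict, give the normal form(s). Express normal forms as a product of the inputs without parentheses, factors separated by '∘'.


equal — both sides give t3 ∘ t4 ∘ t1 ∘ t2

Reducing the first expression gives t3 ∘ t4 ∘ t1 ∘ t2
Reducing the second expression gives t3 ∘ t4 ∘ t1 ∘ t2
One common form — equal.


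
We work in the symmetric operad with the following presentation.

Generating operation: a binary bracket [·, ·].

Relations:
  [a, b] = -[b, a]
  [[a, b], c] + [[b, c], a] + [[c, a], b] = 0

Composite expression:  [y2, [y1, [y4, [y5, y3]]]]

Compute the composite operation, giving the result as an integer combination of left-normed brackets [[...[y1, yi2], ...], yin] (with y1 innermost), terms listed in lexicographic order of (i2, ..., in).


-[[[[y1, y3], y5], y4], y2] + [[[[y1, y4], y3], y5], y2] - [[[[y1, y4], y5], y3], y2] + [[[[y1, y5], y3], y4], y2]

A multilinear Lie element is pinned by y1-initial words (y1 innermost).
Composite bracket: [y2, [y1, [y4, [y5, y3]]]]
The bracket unfolds into 16 signed words via [a, b] = ab - ba (2^4 = 16).
Coefficients come from the y1-initial words:
  y1y3y5y4y2 (sign -1) contributes -[[[[y1, y3], y5], y4], y2]
  y1y4y3y5y2 (sign +1) contributes +[[[[y1, y4], y3], y5], y2]
  y1y4y5y3y2 (sign -1) contributes -[[[[y1, y4], y5], y3], y2]
  y1y5y3y4y2 (sign +1) contributes +[[[[y1, y5], y3], y4], y2]


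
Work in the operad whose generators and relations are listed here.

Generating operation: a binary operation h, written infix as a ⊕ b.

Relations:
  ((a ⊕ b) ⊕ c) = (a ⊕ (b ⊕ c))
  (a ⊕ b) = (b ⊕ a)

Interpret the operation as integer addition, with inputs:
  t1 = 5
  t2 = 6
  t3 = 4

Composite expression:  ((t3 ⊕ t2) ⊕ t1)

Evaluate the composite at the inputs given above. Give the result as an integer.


15

(t3 ⊕ t2) = 10
((t3 ⊕ t2) ⊕ t1) = 15
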